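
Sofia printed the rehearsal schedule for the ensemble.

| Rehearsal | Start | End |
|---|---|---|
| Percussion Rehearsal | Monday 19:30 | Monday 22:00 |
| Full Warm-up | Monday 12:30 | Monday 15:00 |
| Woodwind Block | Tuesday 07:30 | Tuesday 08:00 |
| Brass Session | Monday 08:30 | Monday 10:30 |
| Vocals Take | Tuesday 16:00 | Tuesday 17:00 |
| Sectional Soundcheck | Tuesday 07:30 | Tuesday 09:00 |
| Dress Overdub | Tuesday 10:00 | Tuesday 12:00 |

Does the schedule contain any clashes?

Yes

Sorted by start: Brass Session, Full Warm-up, Percussion Rehearsal, Sectional Soundcheck, Woodwind Block, Dress Overdub, Vocals Take.
Full Warm-up starts after Brass Session ends; Brass Session is clear from here.
Percussion Rehearsal starts after Full Warm-up ends; Full Warm-up is clear from here.
Sectional Soundcheck starts after Percussion Rehearsal ends; Percussion Rehearsal is clear from here.
Woodwind Block starts before Sectional Soundcheck ends → Sectional Soundcheck and Woodwind Block overlap.
That's a conflict, so the schedule is not conflict-free.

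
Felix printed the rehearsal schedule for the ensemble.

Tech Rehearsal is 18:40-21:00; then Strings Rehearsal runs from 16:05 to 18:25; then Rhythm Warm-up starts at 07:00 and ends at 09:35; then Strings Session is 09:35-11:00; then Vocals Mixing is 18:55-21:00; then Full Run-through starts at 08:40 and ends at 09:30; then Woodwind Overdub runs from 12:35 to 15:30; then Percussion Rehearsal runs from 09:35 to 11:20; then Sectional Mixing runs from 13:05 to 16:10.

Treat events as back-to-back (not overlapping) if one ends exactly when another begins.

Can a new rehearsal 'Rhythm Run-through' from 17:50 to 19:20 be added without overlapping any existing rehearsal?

Rhythm Warm-up: ends 09:35 at or before Rhythm Run-through starts 17:50 → clear.
Full Run-through: ends 09:30 at or before Rhythm Run-through starts 17:50 → clear.
Percussion Rehearsal: ends 11:20 at or before Rhythm Run-through starts 17:50 → clear.
Strings Session: ends 11:00 at or before Rhythm Run-through starts 17:50 → clear.
Woodwind Overdub: ends 15:30 at or before Rhythm Run-through starts 17:50 → clear.
Sectional Mixing: ends 16:10 at or before Rhythm Run-through starts 17:50 → clear.
Strings Rehearsal: starts 16:05 before Rhythm Run-through ends 19:20, and ends 18:25 after Rhythm Run-through starts 17:50 → overlap.
Tech Rehearsal: starts 18:40 before Rhythm Run-through ends 19:20, and ends 21:00 after Rhythm Run-through starts 17:50 → overlap.
Vocals Mixing: starts 18:55 before Rhythm Run-through ends 19:20, and ends 21:00 after Rhythm Run-through starts 17:50 → overlap.
Rhythm Run-through overlaps Strings Rehearsal, Vocals Mixing, Tech Rehearsal.

No — it overlaps Strings Rehearsal, Tech Rehearsal, Vocals Mixing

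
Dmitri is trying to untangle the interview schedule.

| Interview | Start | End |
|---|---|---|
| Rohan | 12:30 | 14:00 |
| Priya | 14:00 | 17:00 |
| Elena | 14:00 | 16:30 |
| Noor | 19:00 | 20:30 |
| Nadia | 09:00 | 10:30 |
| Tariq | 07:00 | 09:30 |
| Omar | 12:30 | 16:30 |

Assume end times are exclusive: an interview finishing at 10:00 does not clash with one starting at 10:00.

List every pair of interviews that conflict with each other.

Elena & Omar, Elena & Priya, Nadia & Tariq, Omar & Priya, Omar & Rohan

Check each pair: they overlap iff neither finishes before the other starts.
Sorted by start: Tariq, Nadia, Rohan, Omar, Elena, Priya, Noor.
Nadia starts before Tariq ends → Tariq and Nadia overlap.
Rohan starts after Tariq ends, so Tariq has no further overlaps.
Rohan starts after Nadia ends, so Nadia has no further overlaps.
Omar starts before Rohan ends → Rohan and Omar overlap.
Elena starts exactly when Rohan ends (back-to-back, no overlap), so Rohan has no further overlaps.
Elena starts before Omar ends → Omar and Elena overlap.
Priya starts before Omar ends → Omar and Priya overlap.
Noor starts after Omar ends.
Priya starts before Elena ends → Elena and Priya overlap.
Noor starts after Elena ends.
Noor starts after Priya ends.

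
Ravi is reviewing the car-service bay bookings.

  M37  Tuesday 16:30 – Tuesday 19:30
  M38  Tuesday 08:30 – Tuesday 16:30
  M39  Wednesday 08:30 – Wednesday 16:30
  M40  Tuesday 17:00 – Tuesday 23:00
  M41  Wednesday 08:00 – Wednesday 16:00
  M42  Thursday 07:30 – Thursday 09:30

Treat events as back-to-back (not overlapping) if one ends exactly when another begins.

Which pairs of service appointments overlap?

Sorted by start: M38, M37, M40, M41, M39, M42.
M37 starts exactly when M38 ends (back-to-back, no overlap) — done with M38.
M40 starts before M37 ends → M37 and M40 overlap.
M41 starts after M37 ends — done with M37.
M41 starts after M40 ends — done with M40.
M39 starts before M41 ends → M41 and M39 overlap.
M42 starts after M41 ends.
M42 starts after M39 ends.

M37 & M40, M39 & M41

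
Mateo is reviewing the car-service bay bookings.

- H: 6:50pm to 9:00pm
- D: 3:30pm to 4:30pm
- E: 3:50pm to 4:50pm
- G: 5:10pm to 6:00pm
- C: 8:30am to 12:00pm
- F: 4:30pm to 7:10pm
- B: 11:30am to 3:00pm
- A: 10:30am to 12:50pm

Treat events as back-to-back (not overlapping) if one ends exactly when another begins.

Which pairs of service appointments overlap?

A & B, A & C, B & C, D & E, E & F, F & G, F & H

Sorted by start: C, A, B, D, E, F, G, H.
A starts before C ends → C and A overlap.
B starts before C ends → C and B overlap.
D starts after C ends — done with C.
B starts before A ends → A and B overlap.
D starts after A ends — done with A.
D starts after B ends — done with B.
E starts before D ends → D and E overlap.
F starts exactly when D ends (back-to-back, no overlap) — done with D.
F starts before E ends → E and F overlap.
G starts after E ends — done with E.
G starts before F ends → F and G overlap.
H starts before F ends → F and H overlap.
H starts after G ends.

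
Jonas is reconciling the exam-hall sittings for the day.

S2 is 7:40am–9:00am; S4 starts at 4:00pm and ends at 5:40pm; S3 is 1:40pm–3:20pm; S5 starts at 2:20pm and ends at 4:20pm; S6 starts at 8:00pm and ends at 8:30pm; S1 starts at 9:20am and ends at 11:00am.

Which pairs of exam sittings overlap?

Sorted by start: S2, S1, S3, S5, S4, S6.
S1 starts after S2 ends, so S2 has no further overlaps.
S3 starts after S1 ends, so S1 has no further overlaps.
S5 starts before S3 ends → S3 and S5 overlap.
S4 starts after S3 ends, so S3 has no further overlaps.
S4 starts before S5 ends → S5 and S4 overlap.
S6 starts after S5 ends.
S6 starts after S4 ends.

S3 & S5, S4 & S5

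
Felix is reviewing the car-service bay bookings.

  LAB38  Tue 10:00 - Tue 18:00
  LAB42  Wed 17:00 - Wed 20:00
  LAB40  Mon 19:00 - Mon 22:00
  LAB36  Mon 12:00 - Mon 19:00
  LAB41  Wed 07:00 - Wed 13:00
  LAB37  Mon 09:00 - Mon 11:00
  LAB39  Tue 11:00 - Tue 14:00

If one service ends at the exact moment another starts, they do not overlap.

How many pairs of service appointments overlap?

Sorted by start: LAB37, LAB36, LAB40, LAB38, LAB39, LAB41, LAB42.
LAB36 starts after LAB37 ends — done with LAB37.
LAB40 starts exactly when LAB36 ends (back-to-back, no overlap) — done with LAB36.
LAB38 starts after LAB40 ends — done with LAB40.
LAB39 starts before LAB38 ends → LAB38 and LAB39 overlap.
LAB41 starts after LAB38 ends — done with LAB38.
LAB41 starts after LAB39 ends — done with LAB39.
LAB42 starts after LAB41 ends.
Overlapping pairs: LAB38 & LAB39 — 1 in total.

1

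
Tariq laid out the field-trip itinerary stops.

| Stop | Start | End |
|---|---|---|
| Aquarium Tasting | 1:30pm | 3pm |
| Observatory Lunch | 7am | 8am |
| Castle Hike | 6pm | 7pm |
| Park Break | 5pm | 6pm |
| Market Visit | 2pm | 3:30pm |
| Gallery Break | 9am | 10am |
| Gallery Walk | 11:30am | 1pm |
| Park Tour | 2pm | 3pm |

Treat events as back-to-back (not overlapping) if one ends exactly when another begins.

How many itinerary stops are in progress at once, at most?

Sweep the timeline, counting +1 at each start and −1 at each end (ends before starts at a tie):
7am start Observatory Lunch → 1
8am end Observatory Lunch → 0
9am start Gallery Break → 1
10am end Gallery Break → 0
11:30am start Gallery Walk → 1
1pm end Gallery Walk → 0
1:30pm start Aquarium Tasting → 1
2pm start Market Visit → 2
2pm start Park Tour → 3
3pm end Aquarium Tasting → 2
3pm end Park Tour → 1
3:30pm end Market Visit → 0
5pm start Park Break → 1
6pm end Park Break → 0
6pm start Castle Hike → 1
7pm end Castle Hike → 0
Peak is 3, at 2pm (Aquarium Tasting, Market Visit, Park Tour).

3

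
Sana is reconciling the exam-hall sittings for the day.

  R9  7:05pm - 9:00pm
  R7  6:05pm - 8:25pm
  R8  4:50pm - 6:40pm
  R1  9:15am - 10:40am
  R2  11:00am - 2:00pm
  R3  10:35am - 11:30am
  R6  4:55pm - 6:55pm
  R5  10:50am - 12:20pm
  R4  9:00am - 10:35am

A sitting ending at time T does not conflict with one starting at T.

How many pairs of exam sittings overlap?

9

Sorted by start: R4, R1, R3, R5, R2, R8, R6, R7, R9.
R1 starts before R4 ends → R4 and R1 overlap.
R3 starts exactly when R4 ends (back-to-back, no overlap) — done with R4.
R3 starts before R1 ends → R1 and R3 overlap.
R5 starts after R1 ends — done with R1.
R5 starts before R3 ends → R3 and R5 overlap.
R2 starts before R3 ends → R3 and R2 overlap.
R8 starts after R3 ends — done with R3.
R2 starts before R5 ends → R5 and R2 overlap.
R8 starts after R5 ends — done with R5.
R8 starts after R2 ends — done with R2.
R6 starts before R8 ends → R8 and R6 overlap.
R7 starts before R8 ends → R8 and R7 overlap.
R9 starts after R8 ends.
R7 starts before R6 ends → R6 and R7 overlap.
R9 starts after R6 ends.
R9 starts before R7 ends → R7 and R9 overlap.
Overlapping pairs: R1 & R3, R1 & R4, R2 & R3, R2 & R5, R3 & R5, R6 & R7, R6 & R8, R7 & R8, R7 & R9 — 9 in total.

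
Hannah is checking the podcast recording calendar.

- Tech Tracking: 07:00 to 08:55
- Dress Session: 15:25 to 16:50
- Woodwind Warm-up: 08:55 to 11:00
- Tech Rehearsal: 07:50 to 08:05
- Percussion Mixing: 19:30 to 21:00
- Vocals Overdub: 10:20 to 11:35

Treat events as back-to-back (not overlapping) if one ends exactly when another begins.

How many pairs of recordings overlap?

2

Sorted by start: Tech Tracking, Tech Rehearsal, Woodwind Warm-up, Vocals Overdub, Dress Session, Percussion Mixing.
Tech Rehearsal starts before Tech Tracking ends → Tech Tracking and Tech Rehearsal overlap.
Woodwind Warm-up starts exactly when Tech Tracking ends (back-to-back, no overlap) — done with Tech Tracking.
Woodwind Warm-up starts after Tech Rehearsal ends — done with Tech Rehearsal.
Vocals Overdub starts before Woodwind Warm-up ends → Woodwind Warm-up and Vocals Overdub overlap.
Dress Session starts after Woodwind Warm-up ends — done with Woodwind Warm-up.
Dress Session starts after Vocals Overdub ends — done with Vocals Overdub.
Percussion Mixing starts after Dress Session ends.
Overlapping pairs: Tech Rehearsal & Tech Tracking, Vocals Overdub & Woodwind Warm-up — 2 in total.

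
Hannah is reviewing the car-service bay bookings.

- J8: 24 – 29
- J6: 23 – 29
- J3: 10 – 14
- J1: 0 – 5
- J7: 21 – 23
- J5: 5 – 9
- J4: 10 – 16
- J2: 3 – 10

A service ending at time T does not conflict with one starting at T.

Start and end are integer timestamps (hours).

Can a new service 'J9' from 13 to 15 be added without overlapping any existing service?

No — it overlaps J3, J4

J1: ends 5 at or before J9 starts 13 → clear.
J2: ends 10 at or before J9 starts 13 → clear.
J5: ends 9 at or before J9 starts 13 → clear.
J3: starts 10 before J9 ends 15, and ends 14 after J9 starts 13 → overlap.
J4: starts 10 before J9 ends 15, and ends 16 after J9 starts 13 → overlap.
J7: starts 21 at or after J9 ends 15 → clear.
J6: starts 23 at or after J9 ends 15 → clear.
J8: starts 24 at or after J9 ends 15 → clear.
J9 overlaps J3, J4.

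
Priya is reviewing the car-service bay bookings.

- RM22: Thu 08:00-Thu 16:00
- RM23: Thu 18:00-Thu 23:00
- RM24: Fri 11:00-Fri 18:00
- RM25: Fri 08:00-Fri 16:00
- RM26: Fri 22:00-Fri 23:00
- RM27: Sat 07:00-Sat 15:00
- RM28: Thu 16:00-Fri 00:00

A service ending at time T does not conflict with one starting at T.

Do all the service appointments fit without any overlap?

No

Two intervals overlap when each starts before the other ends.
Sorted by start: RM22, RM28, RM23, RM25, RM24, RM26, RM27.
RM28 starts exactly when RM22 ends (back-to-back, no overlap), so RM22 has no further overlaps.
RM23 starts before RM28 ends → RM28 and RM23 overlap.
That's a conflict, so the schedule is not conflict-free.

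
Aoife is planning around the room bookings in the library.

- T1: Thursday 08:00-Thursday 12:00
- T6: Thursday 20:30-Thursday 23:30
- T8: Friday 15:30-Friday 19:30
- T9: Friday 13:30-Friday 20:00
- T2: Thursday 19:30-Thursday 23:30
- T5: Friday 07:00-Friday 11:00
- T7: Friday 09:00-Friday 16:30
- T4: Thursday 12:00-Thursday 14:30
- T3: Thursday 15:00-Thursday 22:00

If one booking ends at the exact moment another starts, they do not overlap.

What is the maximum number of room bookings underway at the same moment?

Sort all start/end points and keep a running count:
Thursday 08:00 start T1 → 1
Thursday 12:00 end T1 → 0
Thursday 12:00 start T4 → 1
Thursday 14:30 end T4 → 0
Thursday 15:00 start T3 → 1
Thursday 19:30 start T2 → 2
Thursday 20:30 start T6 → 3
Thursday 22:00 end T3 → 2
Thursday 23:30 end T2 → 1
Thursday 23:30 end T6 → 0
Friday 07:00 start T5 → 1
Friday 09:00 start T7 → 2
Friday 11:00 end T5 → 1
Friday 13:30 start T9 → 2
Friday 15:30 start T8 → 3
Friday 16:30 end T7 → 2
Friday 19:30 end T8 → 1
Friday 20:00 end T9 → 0
Peak is 3, at Thursday 20:30 (T2, T3, T6).

3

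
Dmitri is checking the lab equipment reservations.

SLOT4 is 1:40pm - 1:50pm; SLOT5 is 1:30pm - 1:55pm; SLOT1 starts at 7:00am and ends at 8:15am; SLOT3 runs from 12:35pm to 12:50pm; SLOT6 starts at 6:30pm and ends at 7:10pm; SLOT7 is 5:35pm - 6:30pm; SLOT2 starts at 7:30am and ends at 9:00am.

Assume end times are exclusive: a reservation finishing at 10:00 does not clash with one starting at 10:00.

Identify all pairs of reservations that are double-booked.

Sorted by start: SLOT1, SLOT2, SLOT3, SLOT5, SLOT4, SLOT7, SLOT6.
SLOT2 starts before SLOT1 ends → SLOT1 and SLOT2 overlap.
SLOT3 starts after SLOT1 ends — done with SLOT1.
SLOT3 starts after SLOT2 ends — done with SLOT2.
SLOT5 starts after SLOT3 ends — done with SLOT3.
SLOT4 starts before SLOT5 ends → SLOT5 and SLOT4 overlap.
SLOT7 starts after SLOT5 ends — done with SLOT5.
SLOT7 starts after SLOT4 ends — done with SLOT4.
SLOT6 starts exactly when SLOT7 ends (back-to-back, no overlap).

SLOT1 & SLOT2, SLOT4 & SLOT5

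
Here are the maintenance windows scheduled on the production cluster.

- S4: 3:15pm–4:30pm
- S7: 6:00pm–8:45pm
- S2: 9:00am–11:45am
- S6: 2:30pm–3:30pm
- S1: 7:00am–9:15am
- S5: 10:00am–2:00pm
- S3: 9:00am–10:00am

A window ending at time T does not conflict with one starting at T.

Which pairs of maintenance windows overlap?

S1 & S2, S1 & S3, S2 & S3, S2 & S5, S4 & S6

Sorted by start: S1, S2, S3, S5, S6, S4, S7.
S2 starts before S1 ends → S1 and S2 overlap.
S3 starts before S1 ends → S1 and S3 overlap.
S5 starts after S1 ends; S1 is clear from here.
S3 starts before S2 ends → S2 and S3 overlap.
S5 starts before S2 ends → S2 and S5 overlap.
S6 starts after S2 ends; S2 is clear from here.
S5 starts exactly when S3 ends (back-to-back, no overlap); S3 is clear from here.
S6 starts after S5 ends; S5 is clear from here.
S4 starts before S6 ends → S6 and S4 overlap.
S7 starts after S6 ends.
S7 starts after S4 ends.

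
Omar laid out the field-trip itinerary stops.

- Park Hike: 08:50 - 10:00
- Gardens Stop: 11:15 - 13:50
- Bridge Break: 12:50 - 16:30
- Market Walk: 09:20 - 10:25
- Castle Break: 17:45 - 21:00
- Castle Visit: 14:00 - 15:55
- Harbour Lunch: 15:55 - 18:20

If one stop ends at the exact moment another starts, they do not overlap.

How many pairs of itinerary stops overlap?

Two intervals overlap when each starts before the other ends.
Sorted by start: Park Hike, Market Walk, Gardens Stop, Bridge Break, Castle Visit, Harbour Lunch, Castle Break.
Market Walk starts before Park Hike ends → Park Hike and Market Walk overlap.
Gardens Stop starts after Park Hike ends; Park Hike is clear from here.
Gardens Stop starts after Market Walk ends; Market Walk is clear from here.
Bridge Break starts before Gardens Stop ends → Gardens Stop and Bridge Break overlap.
Castle Visit starts after Gardens Stop ends; Gardens Stop is clear from here.
Castle Visit starts before Bridge Break ends → Bridge Break and Castle Visit overlap.
Harbour Lunch starts before Bridge Break ends → Bridge Break and Harbour Lunch overlap.
Castle Break starts after Bridge Break ends.
Harbour Lunch starts exactly when Castle Visit ends (back-to-back, no overlap); Castle Visit is clear from here.
Castle Break starts before Harbour Lunch ends → Harbour Lunch and Castle Break overlap.
Overlapping pairs: Bridge Break & Castle Visit, Bridge Break & Gardens Stop, Bridge Break & Harbour Lunch, Castle Break & Harbour Lunch, Market Walk & Park Hike — 5 in total.

5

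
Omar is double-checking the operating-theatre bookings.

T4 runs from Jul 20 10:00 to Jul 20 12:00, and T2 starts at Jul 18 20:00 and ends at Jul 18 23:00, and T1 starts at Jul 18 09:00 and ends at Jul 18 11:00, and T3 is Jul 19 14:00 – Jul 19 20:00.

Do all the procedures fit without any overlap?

Yes

Two intervals overlap when each starts before the other ends.
Sorted by start: T1, T2, T3, T4.
T2 starts after T1 ends, so T1 has no further overlaps.
T3 starts after T2 ends, so T2 has no further overlaps.
T4 starts after T3 ends.
Every pair is clear; the schedule has no overlaps.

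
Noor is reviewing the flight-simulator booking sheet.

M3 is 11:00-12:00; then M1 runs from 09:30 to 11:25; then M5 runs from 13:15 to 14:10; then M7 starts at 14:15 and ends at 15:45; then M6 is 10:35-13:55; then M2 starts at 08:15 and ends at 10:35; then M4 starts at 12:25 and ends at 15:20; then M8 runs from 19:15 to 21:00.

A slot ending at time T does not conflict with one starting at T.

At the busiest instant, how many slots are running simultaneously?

Walk through starts and ends in time order (an end at T is processed before a start at T):
08:15 start M2 → 1
09:30 start M1 → 2
10:35 end M2 → 1
10:35 start M6 → 2
11:00 start M3 → 3
11:25 end M1 → 2
12:00 end M3 → 1
12:25 start M4 → 2
13:15 start M5 → 3
13:55 end M6 → 2
14:10 end M5 → 1
14:15 start M7 → 2
15:20 end M4 → 1
15:45 end M7 → 0
19:15 start M8 → 1
21:00 end M8 → 0
Peak is 3, at 11:00 (M1, M3, M6).

3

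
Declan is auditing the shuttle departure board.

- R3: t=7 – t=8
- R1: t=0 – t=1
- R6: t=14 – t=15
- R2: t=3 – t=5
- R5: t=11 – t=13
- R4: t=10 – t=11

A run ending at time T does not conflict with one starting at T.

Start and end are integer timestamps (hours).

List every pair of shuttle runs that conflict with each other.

Check each pair: they overlap iff neither finishes before the other starts.
Sorted by start: R1, R2, R3, R4, R5, R6.
R2 starts after R1 ends, so R1 has no further overlaps.
R3 starts after R2 ends, so R2 has no further overlaps.
R4 starts after R3 ends, so R3 has no further overlaps.
R5 starts exactly when R4 ends (back-to-back, no overlap), so R4 has no further overlaps.
R6 starts after R5 ends.

none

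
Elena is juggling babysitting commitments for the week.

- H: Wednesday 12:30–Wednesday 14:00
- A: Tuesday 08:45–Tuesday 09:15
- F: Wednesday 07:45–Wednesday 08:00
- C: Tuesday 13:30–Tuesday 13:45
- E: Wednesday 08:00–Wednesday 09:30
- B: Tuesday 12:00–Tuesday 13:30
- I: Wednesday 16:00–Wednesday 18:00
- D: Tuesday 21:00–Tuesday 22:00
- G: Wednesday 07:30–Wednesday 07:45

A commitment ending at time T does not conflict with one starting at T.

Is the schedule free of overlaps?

Yes

Sorted by start: A, B, C, D, G, F, E, H, I.
B starts after A ends, so nothing later overlaps A either.
C starts exactly when B ends (back-to-back, no overlap), so nothing later overlaps B either.
D starts after C ends, so nothing later overlaps C either.
G starts after D ends, so nothing later overlaps D either.
F starts exactly when G ends (back-to-back, no overlap), so nothing later overlaps G either.
E starts exactly when F ends (back-to-back, no overlap), so nothing later overlaps F either.
H starts after E ends, so nothing later overlaps E either.
I starts after H ends.
Every pair is clear; the schedule has no overlaps.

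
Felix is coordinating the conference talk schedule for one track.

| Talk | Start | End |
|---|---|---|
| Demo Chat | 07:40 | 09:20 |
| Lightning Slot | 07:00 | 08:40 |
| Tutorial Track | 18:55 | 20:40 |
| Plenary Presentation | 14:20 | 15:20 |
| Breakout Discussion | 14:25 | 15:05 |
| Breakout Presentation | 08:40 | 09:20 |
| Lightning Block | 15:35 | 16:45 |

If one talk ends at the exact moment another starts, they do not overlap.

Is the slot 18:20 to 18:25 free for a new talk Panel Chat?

Lightning Slot: ends 08:40 at or before Panel Chat starts 18:20 → clear.
Demo Chat: ends 09:20 at or before Panel Chat starts 18:20 → clear.
Breakout Presentation: ends 09:20 at or before Panel Chat starts 18:20 → clear.
Plenary Presentation: ends 15:20 at or before Panel Chat starts 18:20 → clear.
Breakout Discussion: ends 15:05 at or before Panel Chat starts 18:20 → clear.
Lightning Block: ends 16:45 at or before Panel Chat starts 18:20 → clear.
Tutorial Track: starts 18:55 at or after Panel Chat ends 18:25 → clear.

Yes — the slot is free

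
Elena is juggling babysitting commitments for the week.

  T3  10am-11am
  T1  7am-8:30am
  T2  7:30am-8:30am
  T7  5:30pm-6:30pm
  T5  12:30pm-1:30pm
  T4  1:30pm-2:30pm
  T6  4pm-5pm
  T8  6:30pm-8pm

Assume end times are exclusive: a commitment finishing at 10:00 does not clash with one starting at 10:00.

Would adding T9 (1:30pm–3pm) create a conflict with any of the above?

Yes — it overlaps T4

T1: ends 8:30am at or before T9 starts 1:30pm → clear.
T2: ends 8:30am at or before T9 starts 1:30pm → clear.
T3: ends 11am at or before T9 starts 1:30pm → clear.
T5: ends 1:30pm at or before T9 starts 1:30pm → clear.
T4: starts 1:30pm before T9 ends 3pm, and ends 2:30pm after T9 starts 1:30pm → overlap.
T6: starts 4pm at or after T9 ends 3pm → clear.
T7: starts 5:30pm at or after T9 ends 3pm → clear.
T8: starts 6:30pm at or after T9 ends 3pm → clear.
T9 overlaps T4.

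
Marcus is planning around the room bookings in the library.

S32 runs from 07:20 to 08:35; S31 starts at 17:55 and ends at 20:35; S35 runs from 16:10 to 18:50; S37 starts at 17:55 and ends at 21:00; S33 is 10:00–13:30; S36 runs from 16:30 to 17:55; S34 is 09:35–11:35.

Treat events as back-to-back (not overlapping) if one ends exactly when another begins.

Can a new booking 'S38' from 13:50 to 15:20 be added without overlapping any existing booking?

Yes — the slot is free

S32: ends 08:35 at or before S38 starts 13:50 → clear.
S34: ends 11:35 at or before S38 starts 13:50 → clear.
S33: ends 13:30 at or before S38 starts 13:50 → clear.
S35: starts 16:10 at or after S38 ends 15:20 → clear.
S36: starts 16:30 at or after S38 ends 15:20 → clear.
S31: starts 17:55 at or after S38 ends 15:20 → clear.
S37: starts 17:55 at or after S38 ends 15:20 → clear.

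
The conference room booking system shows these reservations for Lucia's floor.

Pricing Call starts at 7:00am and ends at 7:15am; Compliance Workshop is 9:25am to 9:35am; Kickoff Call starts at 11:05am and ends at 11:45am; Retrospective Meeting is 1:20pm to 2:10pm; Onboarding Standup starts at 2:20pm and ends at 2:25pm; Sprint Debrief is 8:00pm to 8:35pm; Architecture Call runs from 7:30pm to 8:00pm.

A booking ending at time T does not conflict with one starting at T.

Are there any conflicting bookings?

Sorted by start: Pricing Call, Compliance Workshop, Kickoff Call, Retrospective Meeting, Onboarding Standup, Architecture Call, Sprint Debrief.
Compliance Workshop starts after Pricing Call ends — done with Pricing Call.
Kickoff Call starts after Compliance Workshop ends — done with Compliance Workshop.
Retrospective Meeting starts after Kickoff Call ends — done with Kickoff Call.
Onboarding Standup starts after Retrospective Meeting ends — done with Retrospective Meeting.
Architecture Call starts after Onboarding Standup ends — done with Onboarding Standup.
Sprint Debrief starts exactly when Architecture Call ends (back-to-back, no overlap).
Every pair is clear; the schedule has no overlaps.

No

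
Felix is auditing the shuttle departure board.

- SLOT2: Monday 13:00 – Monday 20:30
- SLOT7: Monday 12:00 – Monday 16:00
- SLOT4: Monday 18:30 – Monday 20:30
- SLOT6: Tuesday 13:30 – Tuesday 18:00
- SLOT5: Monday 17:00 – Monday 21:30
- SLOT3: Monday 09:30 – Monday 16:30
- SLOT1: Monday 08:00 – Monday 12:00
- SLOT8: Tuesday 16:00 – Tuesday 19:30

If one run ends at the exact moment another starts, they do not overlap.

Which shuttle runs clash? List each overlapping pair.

Check each pair: they overlap iff neither finishes before the other starts.
Sorted by start: SLOT1, SLOT3, SLOT7, SLOT2, SLOT5, SLOT4, SLOT6, SLOT8.
SLOT3 starts before SLOT1 ends → SLOT1 and SLOT3 overlap.
SLOT7 starts exactly when SLOT1 ends (back-to-back, no overlap); SLOT1 is clear from here.
SLOT7 starts before SLOT3 ends → SLOT3 and SLOT7 overlap.
SLOT2 starts before SLOT3 ends → SLOT3 and SLOT2 overlap.
SLOT5 starts after SLOT3 ends; SLOT3 is clear from here.
SLOT2 starts before SLOT7 ends → SLOT7 and SLOT2 overlap.
SLOT5 starts after SLOT7 ends; SLOT7 is clear from here.
SLOT5 starts before SLOT2 ends → SLOT2 and SLOT5 overlap.
SLOT4 starts before SLOT2 ends → SLOT2 and SLOT4 overlap.
SLOT6 starts after SLOT2 ends; SLOT2 is clear from here.
SLOT4 starts before SLOT5 ends → SLOT5 and SLOT4 overlap.
SLOT6 starts after SLOT5 ends; SLOT5 is clear from here.
SLOT6 starts after SLOT4 ends; SLOT4 is clear from here.
SLOT8 starts before SLOT6 ends → SLOT6 and SLOT8 overlap.

SLOT1 & SLOT3, SLOT2 & SLOT3, SLOT2 & SLOT4, SLOT2 & SLOT5, SLOT2 & SLOT7, SLOT3 & SLOT7, SLOT4 & SLOT5, SLOT6 & SLOT8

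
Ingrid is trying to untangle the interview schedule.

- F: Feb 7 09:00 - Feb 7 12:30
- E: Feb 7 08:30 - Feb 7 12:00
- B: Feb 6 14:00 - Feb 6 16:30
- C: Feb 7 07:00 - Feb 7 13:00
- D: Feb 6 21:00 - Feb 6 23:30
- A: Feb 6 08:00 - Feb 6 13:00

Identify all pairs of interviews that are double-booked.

Sorted by start: A, B, D, C, E, F.
B starts after A ends, so A has no further overlaps.
D starts after B ends, so B has no further overlaps.
C starts after D ends, so D has no further overlaps.
E starts before C ends → C and E overlap.
F starts before C ends → C and F overlap.
F starts before E ends → E and F overlap.

C & E, C & F, E & F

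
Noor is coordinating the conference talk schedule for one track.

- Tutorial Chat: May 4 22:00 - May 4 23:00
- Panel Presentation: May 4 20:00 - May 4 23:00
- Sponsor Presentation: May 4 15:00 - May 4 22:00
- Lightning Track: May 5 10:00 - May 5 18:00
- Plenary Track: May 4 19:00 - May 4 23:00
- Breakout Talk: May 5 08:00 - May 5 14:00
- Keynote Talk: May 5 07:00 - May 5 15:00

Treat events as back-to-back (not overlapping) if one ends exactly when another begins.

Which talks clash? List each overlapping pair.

Breakout Talk & Keynote Talk, Breakout Talk & Lightning Track, Keynote Talk & Lightning Track, Panel Presentation & Plenary Track, Panel Presentation & Sponsor Presentation, Panel Presentation & Tutorial Chat, Plenary Track & Sponsor Presentation, Plenary Track & Tutorial Chat

Sorted by start: Sponsor Presentation, Plenary Track, Panel Presentation, Tutorial Chat, Keynote Talk, Breakout Talk, Lightning Track.
Plenary Track starts before Sponsor Presentation ends → Sponsor Presentation and Plenary Track overlap.
Panel Presentation starts before Sponsor Presentation ends → Sponsor Presentation and Panel Presentation overlap.
Tutorial Chat starts exactly when Sponsor Presentation ends (back-to-back, no overlap) — done with Sponsor Presentation.
Panel Presentation starts before Plenary Track ends → Plenary Track and Panel Presentation overlap.
Tutorial Chat starts before Plenary Track ends → Plenary Track and Tutorial Chat overlap.
Keynote Talk starts after Plenary Track ends — done with Plenary Track.
Tutorial Chat starts before Panel Presentation ends → Panel Presentation and Tutorial Chat overlap.
Keynote Talk starts after Panel Presentation ends — done with Panel Presentation.
Keynote Talk starts after Tutorial Chat ends — done with Tutorial Chat.
Breakout Talk starts before Keynote Talk ends → Keynote Talk and Breakout Talk overlap.
Lightning Track starts before Keynote Talk ends → Keynote Talk and Lightning Track overlap.
Lightning Track starts before Breakout Talk ends → Breakout Talk and Lightning Track overlap.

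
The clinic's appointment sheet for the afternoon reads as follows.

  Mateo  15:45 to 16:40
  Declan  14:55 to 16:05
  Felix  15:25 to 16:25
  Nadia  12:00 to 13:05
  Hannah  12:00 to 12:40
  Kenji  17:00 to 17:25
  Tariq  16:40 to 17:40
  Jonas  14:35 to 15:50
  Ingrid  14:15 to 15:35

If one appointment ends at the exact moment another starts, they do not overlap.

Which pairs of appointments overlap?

Declan & Felix, Declan & Ingrid, Declan & Jonas, Declan & Mateo, Felix & Ingrid, Felix & Jonas, Felix & Mateo, Hannah & Nadia, Ingrid & Jonas, Jonas & Mateo, Kenji & Tariq

Sorted by start: Hannah, Nadia, Ingrid, Jonas, Declan, Felix, Mateo, Tariq, Kenji.
Nadia starts before Hannah ends → Hannah and Nadia overlap.
Ingrid starts after Hannah ends — done with Hannah.
Ingrid starts after Nadia ends — done with Nadia.
Jonas starts before Ingrid ends → Ingrid and Jonas overlap.
Declan starts before Ingrid ends → Ingrid and Declan overlap.
Felix starts before Ingrid ends → Ingrid and Felix overlap.
Mateo starts after Ingrid ends — done with Ingrid.
Declan starts before Jonas ends → Jonas and Declan overlap.
Felix starts before Jonas ends → Jonas and Felix overlap.
Mateo starts before Jonas ends → Jonas and Mateo overlap.
Tariq starts after Jonas ends — done with Jonas.
Felix starts before Declan ends → Declan and Felix overlap.
Mateo starts before Declan ends → Declan and Mateo overlap.
Tariq starts after Declan ends — done with Declan.
Mateo starts before Felix ends → Felix and Mateo overlap.
Tariq starts after Felix ends — done with Felix.
Tariq starts exactly when Mateo ends (back-to-back, no overlap) — done with Mateo.
Kenji starts before Tariq ends → Tariq and Kenji overlap.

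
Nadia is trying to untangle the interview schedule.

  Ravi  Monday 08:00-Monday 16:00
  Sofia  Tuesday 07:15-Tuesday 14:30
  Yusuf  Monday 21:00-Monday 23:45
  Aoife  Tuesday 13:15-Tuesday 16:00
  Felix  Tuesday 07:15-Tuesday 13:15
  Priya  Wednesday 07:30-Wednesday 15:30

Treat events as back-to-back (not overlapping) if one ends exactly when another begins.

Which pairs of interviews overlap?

Two intervals overlap when each starts before the other ends.
Sorted by start: Ravi, Yusuf, Sofia, Felix, Aoife, Priya.
Yusuf starts after Ravi ends, so Ravi has no further overlaps.
Sofia starts after Yusuf ends, so Yusuf has no further overlaps.
Felix starts before Sofia ends → Sofia and Felix overlap.
Aoife starts before Sofia ends → Sofia and Aoife overlap.
Priya starts after Sofia ends.
Aoife starts exactly when Felix ends (back-to-back, no overlap), so Felix has no further overlaps.
Priya starts after Aoife ends.

Aoife & Sofia, Felix & Sofia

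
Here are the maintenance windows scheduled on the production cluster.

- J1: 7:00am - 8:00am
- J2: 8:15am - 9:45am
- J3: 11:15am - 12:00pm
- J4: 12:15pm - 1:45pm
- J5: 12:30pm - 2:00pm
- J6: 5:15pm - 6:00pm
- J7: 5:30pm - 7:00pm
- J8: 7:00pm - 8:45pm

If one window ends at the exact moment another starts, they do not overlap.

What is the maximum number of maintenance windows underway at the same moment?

2

Walk through starts and ends in time order (an end at T is processed before a start at T):
7:00am start J1 → 1
8:00am end J1 → 0
8:15am start J2 → 1
9:45am end J2 → 0
11:15am start J3 → 1
12:00pm end J3 → 0
12:15pm start J4 → 1
12:30pm start J5 → 2
1:45pm end J4 → 1
2:00pm end J5 → 0
5:15pm start J6 → 1
5:30pm start J7 → 2
6:00pm end J6 → 1
7:00pm end J7 → 0
7:00pm start J8 → 1
8:45pm end J8 → 0
Peak is 2, at 12:30pm (J4, J5).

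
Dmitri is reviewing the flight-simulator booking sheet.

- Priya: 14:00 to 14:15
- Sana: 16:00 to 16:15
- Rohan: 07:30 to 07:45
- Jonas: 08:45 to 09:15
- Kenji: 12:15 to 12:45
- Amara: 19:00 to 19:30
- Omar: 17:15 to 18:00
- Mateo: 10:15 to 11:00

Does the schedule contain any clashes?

Sorted by start: Rohan, Jonas, Mateo, Kenji, Priya, Sana, Omar, Amara.
Jonas starts after Rohan ends, so nothing later overlaps Rohan either.
Mateo starts after Jonas ends, so nothing later overlaps Jonas either.
Kenji starts after Mateo ends, so nothing later overlaps Mateo either.
Priya starts after Kenji ends, so nothing later overlaps Kenji either.
Sana starts after Priya ends, so nothing later overlaps Priya either.
Omar starts after Sana ends, so nothing later overlaps Sana either.
Amara starts after Omar ends.
Every pair is clear; the schedule has no overlaps.

No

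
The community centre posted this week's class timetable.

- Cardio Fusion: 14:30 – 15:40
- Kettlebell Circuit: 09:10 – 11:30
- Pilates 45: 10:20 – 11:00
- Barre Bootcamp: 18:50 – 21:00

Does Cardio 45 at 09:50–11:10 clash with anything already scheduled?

Kettlebell Circuit: starts 09:10 before Cardio 45 ends 11:10, and ends 11:30 after Cardio 45 starts 09:50 → overlap.
Pilates 45: starts 10:20 before Cardio 45 ends 11:10, and ends 11:00 after Cardio 45 starts 09:50 → overlap.
Cardio Fusion: starts 14:30 at or after Cardio 45 ends 11:10 → clear.
Barre Bootcamp: starts 18:50 at or after Cardio 45 ends 11:10 → clear.
Cardio 45 overlaps Kettlebell Circuit, Pilates 45.

Yes — it overlaps Kettlebell Circuit, Pilates 45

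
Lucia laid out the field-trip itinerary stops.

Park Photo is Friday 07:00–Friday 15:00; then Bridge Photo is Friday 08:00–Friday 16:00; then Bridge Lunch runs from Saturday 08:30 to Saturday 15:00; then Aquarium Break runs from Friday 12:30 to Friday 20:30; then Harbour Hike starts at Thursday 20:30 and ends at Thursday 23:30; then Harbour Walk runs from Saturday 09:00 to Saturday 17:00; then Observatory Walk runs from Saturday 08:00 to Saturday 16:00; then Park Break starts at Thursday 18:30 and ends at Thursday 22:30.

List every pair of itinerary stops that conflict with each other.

Aquarium Break & Bridge Photo, Aquarium Break & Park Photo, Bridge Lunch & Harbour Walk, Bridge Lunch & Observatory Walk, Bridge Photo & Park Photo, Harbour Hike & Park Break, Harbour Walk & Observatory Walk

Check each pair: they overlap iff neither finishes before the other starts.
Sorted by start: Park Break, Harbour Hike, Park Photo, Bridge Photo, Aquarium Break, Observatory Walk, Bridge Lunch, Harbour Walk.
Harbour Hike starts before Park Break ends → Park Break and Harbour Hike overlap.
Park Photo starts after Park Break ends, so Park Break has no further overlaps.
Park Photo starts after Harbour Hike ends, so Harbour Hike has no further overlaps.
Bridge Photo starts before Park Photo ends → Park Photo and Bridge Photo overlap.
Aquarium Break starts before Park Photo ends → Park Photo and Aquarium Break overlap.
Observatory Walk starts after Park Photo ends, so Park Photo has no further overlaps.
Aquarium Break starts before Bridge Photo ends → Bridge Photo and Aquarium Break overlap.
Observatory Walk starts after Bridge Photo ends, so Bridge Photo has no further overlaps.
Observatory Walk starts after Aquarium Break ends, so Aquarium Break has no further overlaps.
Bridge Lunch starts before Observatory Walk ends → Observatory Walk and Bridge Lunch overlap.
Harbour Walk starts before Observatory Walk ends → Observatory Walk and Harbour Walk overlap.
Harbour Walk starts before Bridge Lunch ends → Bridge Lunch and Harbour Walk overlap.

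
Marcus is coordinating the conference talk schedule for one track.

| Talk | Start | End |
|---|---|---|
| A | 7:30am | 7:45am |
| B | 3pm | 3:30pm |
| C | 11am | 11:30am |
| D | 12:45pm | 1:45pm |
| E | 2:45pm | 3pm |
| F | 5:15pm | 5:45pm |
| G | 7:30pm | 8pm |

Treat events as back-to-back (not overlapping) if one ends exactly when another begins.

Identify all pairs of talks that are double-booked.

no conflicts

Check each pair: they overlap iff neither finishes before the other starts.
Sorted by start: A, C, D, E, B, F, G.
C starts after A ends, so nothing later overlaps A either.
D starts after C ends, so nothing later overlaps C either.
E starts after D ends, so nothing later overlaps D either.
B starts exactly when E ends (back-to-back, no overlap), so nothing later overlaps E either.
F starts after B ends, so nothing later overlaps B either.
G starts after F ends.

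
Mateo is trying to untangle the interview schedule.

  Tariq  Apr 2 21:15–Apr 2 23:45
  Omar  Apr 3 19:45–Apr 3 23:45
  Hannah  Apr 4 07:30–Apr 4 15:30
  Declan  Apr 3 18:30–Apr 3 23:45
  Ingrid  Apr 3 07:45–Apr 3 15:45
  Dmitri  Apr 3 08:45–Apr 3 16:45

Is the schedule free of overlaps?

No

Check each pair: they overlap iff neither finishes before the other starts.
Sorted by start: Tariq, Ingrid, Dmitri, Declan, Omar, Hannah.
Ingrid starts after Tariq ends, so nothing later overlaps Tariq either.
Dmitri starts before Ingrid ends → Ingrid and Dmitri overlap.
That's a conflict, so the schedule is not conflict-free.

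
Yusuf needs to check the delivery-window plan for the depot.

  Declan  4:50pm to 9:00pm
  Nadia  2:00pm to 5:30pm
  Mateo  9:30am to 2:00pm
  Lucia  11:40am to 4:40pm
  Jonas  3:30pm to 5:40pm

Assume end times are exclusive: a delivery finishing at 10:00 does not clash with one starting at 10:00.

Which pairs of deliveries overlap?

Sorted by start: Mateo, Lucia, Nadia, Jonas, Declan.
Lucia starts before Mateo ends → Mateo and Lucia overlap.
Nadia starts exactly when Mateo ends (back-to-back, no overlap) — done with Mateo.
Nadia starts before Lucia ends → Lucia and Nadia overlap.
Jonas starts before Lucia ends → Lucia and Jonas overlap.
Declan starts after Lucia ends.
Jonas starts before Nadia ends → Nadia and Jonas overlap.
Declan starts before Nadia ends → Nadia and Declan overlap.
Declan starts before Jonas ends → Jonas and Declan overlap.

Declan & Jonas, Declan & Nadia, Jonas & Lucia, Jonas & Nadia, Lucia & Mateo, Lucia & Nadia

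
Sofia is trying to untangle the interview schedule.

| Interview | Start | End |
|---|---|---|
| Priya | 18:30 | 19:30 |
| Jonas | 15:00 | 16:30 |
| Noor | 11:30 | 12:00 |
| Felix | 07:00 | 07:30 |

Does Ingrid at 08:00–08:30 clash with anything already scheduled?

Felix: ends 07:30 at or before Ingrid starts 08:00 → clear.
Noor: starts 11:30 at or after Ingrid ends 08:30 → clear.
Jonas: starts 15:00 at or after Ingrid ends 08:30 → clear.
Priya: starts 18:30 at or after Ingrid ends 08:30 → clear.

No — it doesn't clash with anything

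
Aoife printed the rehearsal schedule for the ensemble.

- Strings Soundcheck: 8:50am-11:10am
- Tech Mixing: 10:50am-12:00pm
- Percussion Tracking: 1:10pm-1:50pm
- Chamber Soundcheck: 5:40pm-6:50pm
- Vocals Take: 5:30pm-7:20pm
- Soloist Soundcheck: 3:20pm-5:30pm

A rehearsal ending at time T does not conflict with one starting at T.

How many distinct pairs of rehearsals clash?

Sorted by start: Strings Soundcheck, Tech Mixing, Percussion Tracking, Soloist Soundcheck, Vocals Take, Chamber Soundcheck.
Tech Mixing starts before Strings Soundcheck ends → Strings Soundcheck and Tech Mixing overlap.
Percussion Tracking starts after Strings Soundcheck ends, so Strings Soundcheck has no further overlaps.
Percussion Tracking starts after Tech Mixing ends, so Tech Mixing has no further overlaps.
Soloist Soundcheck starts after Percussion Tracking ends, so Percussion Tracking has no further overlaps.
Vocals Take starts exactly when Soloist Soundcheck ends (back-to-back, no overlap), so Soloist Soundcheck has no further overlaps.
Chamber Soundcheck starts before Vocals Take ends → Vocals Take and Chamber Soundcheck overlap.
Overlapping pairs: Chamber Soundcheck & Vocals Take, Strings Soundcheck & Tech Mixing — 2 in total.

2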